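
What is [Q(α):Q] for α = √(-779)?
[Q(α):Q] = 2

[Q(α):Q] equals the degree of the minimal polynomial of α. Here α^2 = -779 and x^2 + 779 is irreducible (d = -779 is squarefree, ≠ 1, hence not a square), so deg(m_α) = 2. Thus [Q(α):Q] = 2.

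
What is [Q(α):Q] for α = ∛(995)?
[Q(α):Q] = 3

The minimal polynomial of α is x^3 - 995, irreducible over Q since 995 is not a perfect cube (so x^3 - 995 has no rational root). Hence [Q(α):Q] = deg(m_α) = 3.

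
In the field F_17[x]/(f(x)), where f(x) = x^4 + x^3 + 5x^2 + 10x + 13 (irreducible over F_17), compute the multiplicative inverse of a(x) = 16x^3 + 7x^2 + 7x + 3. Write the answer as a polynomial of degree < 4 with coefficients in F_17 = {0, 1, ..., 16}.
a(x)^(-1) ≡ 13x^3 + 8x^2 + 7x + 8 (mod f(x))

Since f is irreducible over F_17, F_17[x]/(f) is a field and a(x) ≠ 0 has an inverse. Apply the extended Euclidean algorithm to f(x) and a(x) in F_17[x]: f(x) = (16x + 9)·a(x) + (x + 3);  a(x) = (16x^2 + 10x + 11)·(x + 3) + (4). The last nonzero remainder is the constant 4 = gcd(f, a) in F_17. Back-substituting through the division chain expresses 4 = s(x)·a(x) + t(x)·f(x) with s(x) ≡ x^3 + 15x^2 + 11x + 15 (mod f), so (x^3 + 15x^2 + 11x + 15)·a(x) ≡ 4 (mod f). Multiplying by 4^(-1) ≡ 13 in F_17 gives a(x)^(-1) ≡ 13·(x^3 + 15x^2 + 11x + 15) ≡ 13x^3 + 8x^2 + 7x + 8 (mod f). Check: (16x^3 + 7x^2 + 7x + 3)·(13x^3 + 8x^2 + 7x + 8) = 4x^6 + 15x^5 + 4x^4 + 10x^2 + 9x + 7 ≡ 1 (mod x^4 + x^3 + 5x^2 + 10x + 13).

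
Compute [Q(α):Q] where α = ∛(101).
[Q(α):Q] = 3

The minimal polynomial of α is x^3 - 101, irreducible over Q since 101 is not a perfect cube (so x^3 - 101 has no rational root). Hence [Q(α):Q] = deg(m_α) = 3.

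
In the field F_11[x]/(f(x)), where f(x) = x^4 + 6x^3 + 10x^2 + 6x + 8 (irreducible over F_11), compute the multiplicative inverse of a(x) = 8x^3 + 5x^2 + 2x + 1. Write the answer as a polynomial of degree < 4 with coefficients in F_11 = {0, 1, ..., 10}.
a(x)^(-1) ≡ 4x^3 + 3x^2 + 8x + 5 (mod f(x))

Since f is irreducible over F_11, F_11[x]/(f) is a field and a(x) ≠ 0 has an inverse. Apply the extended Euclidean algorithm to f(x) and a(x) in F_11[x]: f(x) = (7x + 6)·a(x) + (10x^2 + 9x + 2);  a(x) = (3x)·(10x^2 + 9x + 2) + (7x + 1);  (10x^2 + 9x + 2) = (3x + 4)·(7x + 1) + (9). The last nonzero remainder is the constant 9 = gcd(f, a) in F_11. Back-substituting through the division chain expresses 9 = s(x)·a(x) + t(x)·f(x) with s(x) ≡ 3x^3 + 5x^2 + 6x + 1 (mod f), so (3x^3 + 5x^2 + 6x + 1)·a(x) ≡ 9 (mod f). Multiplying by 9^(-1) ≡ 5 in F_11 gives a(x)^(-1) ≡ 5·(3x^3 + 5x^2 + 6x + 1) ≡ 4x^3 + 3x^2 + 8x + 5 (mod f). Check: (8x^3 + 5x^2 + 2x + 1)·(4x^3 + 3x^2 + 8x + 5) = 10x^6 + 10x^4 + 2x^3 + 7x + 5 ≡ 1 (mod x^4 + 6x^3 + 10x^2 + 6x + 8).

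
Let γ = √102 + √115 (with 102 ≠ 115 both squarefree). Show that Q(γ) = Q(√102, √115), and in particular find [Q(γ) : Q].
[Q(γ) : Q] = 4 (equivalently, Q(γ) = Q(√102, √115))

Obviously Q(γ) ⊆ Q(√102, √115), and [Q(√102, √115):Q] = 4 (since 102, 115 are distinct squarefree integers > 1 with 11730 not a perfect square). To show equality we compute the minimal polynomial of γ. From γ = √102 + √115: γ^2 = 102 + 2√(11730) + 115 = 217 + 2√(11730), so γ^2 - 217 = 2√(11730); squaring, (γ^2 - 217)^2 = 4·11730, i.e. γ^4 - 434γ^2 + 47089 - 46920 = 0, i.e. γ^4 - 434γ^2 + 169 = 0. So γ is a root of x^4 - 434x^2 + 169. This polynomial is irreducible over Q: it has no rational root (each ±√102 ± √115 is irrational), and any factorization into two quadratics over Q would force √(11730) ∈ Q (pairing opposite roots) or √102, √115 ∈ Q (other pairings), all impossible. Hence [Q(γ):Q] = 4 = [Q(√102, √115):Q], so Q(γ) = Q(√102, √115).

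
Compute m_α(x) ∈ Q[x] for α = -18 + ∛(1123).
m_α(x) = x^3 + 54x^2 + 972x + 4709

Set β = α + 18 = ∛(1123), so β^3 = 1123. Then (α + 18)^3 - 1123 = 0, i.e. α is a root of g(x) = (x + 18)^3 - 1123 = x^3 + 54x^2 + 972x + 4709. Since g(x) = h(x + 18) where h(x) = x^3 - 1123, and h is irreducible over Q (because 1123 is not a perfect cube, so h has no rational root, and a monic cubic with no rational root is irreducible), g is also irreducible (irreducibility is preserved under the substitution x → x + 18). Hence m_α(x) = x^3 + 54x^2 + 972x + 4709.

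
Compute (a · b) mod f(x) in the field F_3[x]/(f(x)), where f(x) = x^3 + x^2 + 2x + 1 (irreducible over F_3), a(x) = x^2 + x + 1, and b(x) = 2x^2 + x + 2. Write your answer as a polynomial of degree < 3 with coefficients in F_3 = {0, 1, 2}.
a · b ≡ 2x + 1 (mod f(x))

Multiply in F_3[x]: a(x)·b(x) = (x^2 + x + 1)·(2x^2 + x + 2) = 2x^4 + 2x^2 + 2. This has degree ≥ 3, so divide by f(x) over F_3: 2x^4 + 2x^2 + 2 = (2x + 1)·(x^3 + x^2 + 2x + 1) + (2x + 1). Hence a·b ≡ 2x + 1 (mod f). (F_3[x]/(f) is a field with 3^3 = 27 elements since f is irreducible of degree 3.)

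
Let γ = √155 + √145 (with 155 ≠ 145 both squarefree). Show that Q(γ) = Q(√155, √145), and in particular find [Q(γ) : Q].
[Q(γ) : Q] = 4 (equivalently, Q(γ) = Q(√155, √145))

Obviously Q(γ) ⊆ Q(√155, √145), and [Q(√155, √145):Q] = 4 (since 155, 145 are distinct squarefree integers > 1 with 22475 not a perfect square). To show equality we compute the minimal polynomial of γ. From γ = √155 + √145: γ^2 = 155 + 2√(22475) + 145 = 300 + 2√(22475), so γ^2 - 300 = 2√(22475); squaring, (γ^2 - 300)^2 = 4·22475, i.e. γ^4 - 600γ^2 + 90000 - 89900 = 0, i.e. γ^4 - 600γ^2 + 100 = 0. So γ is a root of x^4 - 600x^2 + 100. This polynomial is irreducible over Q: it has no rational root (each ±√155 ± √145 is irrational), and any factorization into two quadratics over Q would force √(22475) ∈ Q (pairing opposite roots) or √155, √145 ∈ Q (other pairings), all impossible. Hence [Q(γ):Q] = 4 = [Q(√155, √145):Q], so Q(γ) = Q(√155, √145).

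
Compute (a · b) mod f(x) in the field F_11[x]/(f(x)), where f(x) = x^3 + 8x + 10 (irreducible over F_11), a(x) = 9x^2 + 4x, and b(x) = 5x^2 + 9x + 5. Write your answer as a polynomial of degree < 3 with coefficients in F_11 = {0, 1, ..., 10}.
a · b ≡ 7x^2 + 5x + 2 (mod f(x))

Multiply in F_11[x]: a(x)·b(x) = (9x^2 + 4x)·(5x^2 + 9x + 5) = x^4 + 2x^3 + 4x^2 + 9x. This has degree ≥ 3, so divide by f(x) over F_11: x^4 + 2x^3 + 4x^2 + 9x = (x + 2)·(x^3 + 8x + 10) + (7x^2 + 5x + 2). Hence a·b ≡ 7x^2 + 5x + 2 (mod f). (F_11[x]/(f) is a field with 11^3 = 1331 elements since f is irreducible of degree 3.)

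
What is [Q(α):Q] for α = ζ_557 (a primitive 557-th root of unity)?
[Q(α):Q] = 556

The minimal polynomial of ζ_557 over Q is the 557-th cyclotomic polynomial Φ_557(x), which is irreducible over Q and has degree φ(557) = 556. Hence [Q(α):Q] = φ(557) = 556.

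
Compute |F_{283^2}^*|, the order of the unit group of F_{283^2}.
|F_{283^2}^*| = 80088

F_{283^2} has 283^2 = 80089 elements; its multiplicative group consists of all nonzero elements, so |F_{283^2}^*| = 80089 - 1 = 80088. (It is cyclic since any finite subgroup of the multiplicative group of a field is cyclic.)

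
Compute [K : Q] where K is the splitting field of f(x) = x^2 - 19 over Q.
[K : Q] = 2

f(x) = x^2 - 19 factors as (x - √19)(x + √19). The splitting field is K = Q(√19). Since 19 is squarefree and > 1, it is not a perfect square, so x^2 - 19 is irreducible over Q and [Q(√19) : Q] = 2. Hence [K : Q] = 2.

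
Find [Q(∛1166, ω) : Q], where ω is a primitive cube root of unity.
[Q(∛1166, ω) : Q] = 6

[Q(∛1166):Q] = 3 (min poly x^3 - 1166, irreducible since 1166 is not a perfect cube). [Q(ω):Q] = 2 (min poly x^2 + x + 1). Since Q(∛1166) ⊂ R and ω ∉ R, we have ω ∉ Q(∛1166), so x^2 + x + 1 remains irreducible over Q(∛1166) and [Q(∛1166, ω) : Q(∛1166)] = 2. By the tower law, [Q(∛1166, ω) : Q] = 3 · 2 = 6. (In fact Q(∛1166, ω) is the splitting field of x^3 - 1166 over Q.)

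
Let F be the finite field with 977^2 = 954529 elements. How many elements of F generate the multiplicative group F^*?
There are φ(954528) = 311040 primitive elements

F_q^* is cyclic of order q - 1 = 954528. A cyclic group of order m has exactly φ(m) generators. Here m = 954528 = 2^5 · 3 · 61 · 163, so the number of primitive elements is φ(954528) = 311040.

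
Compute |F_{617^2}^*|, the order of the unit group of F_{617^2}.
|F_{617^2}^*| = 380688

F_{617^2} has 617^2 = 380689 elements; its multiplicative group consists of all nonzero elements, so |F_{617^2}^*| = 380689 - 1 = 380688. (It is cyclic since any finite subgroup of the multiplicative group of a field is cyclic.)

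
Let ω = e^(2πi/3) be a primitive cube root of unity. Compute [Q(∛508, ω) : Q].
[Q(∛508, ω) : Q] = 6

[Q(∛508):Q] = 3 (min poly x^3 - 508, irreducible since 508 is not a perfect cube). [Q(ω):Q] = 2 (min poly x^2 + x + 1). Since Q(∛508) ⊂ R and ω ∉ R, we have ω ∉ Q(∛508), so x^2 + x + 1 remains irreducible over Q(∛508) and [Q(∛508, ω) : Q(∛508)] = 2. By the tower law, [Q(∛508, ω) : Q] = 3 · 2 = 6. (In fact Q(∛508, ω) is the splitting field of x^3 - 508 over Q.)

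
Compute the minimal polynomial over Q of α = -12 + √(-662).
m_α(x) = x^2 + 24x + 806

From α + 12 = √(-662), squaring gives (α + 12)^2 = -662, i.e. α^2 + 24α + 144 = -662, so α^2 + 24α + 806 = 0. The discriminant of x^2 + 24x + 806 is (24)^2 - 4·(806) = 576 - 3224 = -2648, and 4·(-662) is not a perfect square in Q since -662 is squarefree and ≠ 1. Hence x^2 + 24x + 806 is irreducible over Q and is the minimal polynomial of α.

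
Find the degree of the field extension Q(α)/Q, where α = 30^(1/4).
[Q(α):Q] = 4

α is a root of x^4 - 30. By Eisenstein's criterion at the prime p = 2 (which divides the constant term 30 but p^2 = 4 does not, since 30 is squarefree), x^4 - 30 is irreducible over Q. Hence [Q(α):Q] = 4.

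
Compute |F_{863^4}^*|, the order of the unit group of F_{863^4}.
|F_{863^4}^*| = 554680863360

F_{863^4} has 863^4 = 554680863361 elements; its multiplicative group consists of all nonzero elements, so |F_{863^4}^*| = 554680863361 - 1 = 554680863360. (It is cyclic since any finite subgroup of the multiplicative group of a field is cyclic.)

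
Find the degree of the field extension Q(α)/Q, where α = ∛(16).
[Q(α):Q] = 3

The minimal polynomial of α is x^3 - 16, irreducible over Q since 16 is not a perfect cube (so x^3 - 16 has no rational root). Hence [Q(α):Q] = deg(m_α) = 3.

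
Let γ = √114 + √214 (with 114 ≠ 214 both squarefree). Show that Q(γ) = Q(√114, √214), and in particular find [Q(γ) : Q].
[Q(γ) : Q] = 4 (equivalently, Q(γ) = Q(√114, √214))

Obviously Q(γ) ⊆ Q(√114, √214), and [Q(√114, √214):Q] = 4 (since 114, 214 are distinct squarefree integers > 1 with 24396 not a perfect square). To show equality we compute the minimal polynomial of γ. From γ = √114 + √214: γ^2 = 114 + 2√(24396) + 214 = 328 + 2√(24396), so γ^2 - 328 = 2√(24396); squaring, (γ^2 - 328)^2 = 4·24396, i.e. γ^4 - 656γ^2 + 107584 - 97584 = 0, i.e. γ^4 - 656γ^2 + 10000 = 0. So γ is a root of x^4 - 656x^2 + 10000. This polynomial is irreducible over Q: it has no rational root (each ±√114 ± √214 is irrational), and any factorization into two quadratics over Q would force √(24396) ∈ Q (pairing opposite roots) or √114, √214 ∈ Q (other pairings), all impossible. Hence [Q(γ):Q] = 4 = [Q(√114, √214):Q], so Q(γ) = Q(√114, √214).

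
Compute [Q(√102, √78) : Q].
[Q(√102, √78) : Q] = 4

[Q(√102):Q] = 2 (min poly x^2 - 102, irreducible since 102 is squarefree > 1). For the top step, suppose √78 ∈ Q(√102), say √78 = c + d√102 with c, d ∈ Q. Squaring: 78 = c^2 + 102d^2 + 2cd√102. Since √102 ∉ Q this forces 2cd = 0. If d = 0 then √78 = c ∈ Q, contradicting 78 squarefree > 1. If c = 0 then 78 = 102d^2, so 102·78 = (102d)^2 is a perfect square in Q — but 102·78 = 7956 is not a perfect square (since 102 and 78 are distinct squarefree integers). Contradiction. Hence √78 ∉ Q(√102), so x^2 - 78 stays irreducible over Q(√102) and [Q(√102, √78) : Q(√102)] = 2. By the tower law, [Q(√102, √78) : Q] = 2 · 2 = 4.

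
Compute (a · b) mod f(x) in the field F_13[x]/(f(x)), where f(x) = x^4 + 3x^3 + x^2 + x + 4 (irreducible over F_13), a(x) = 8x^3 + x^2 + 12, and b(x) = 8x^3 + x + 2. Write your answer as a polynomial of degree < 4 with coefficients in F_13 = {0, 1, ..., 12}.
a · b ≡ 6x^3 + 6x^2 + 5x + 3 (mod f(x))

Multiply in F_13[x]: a(x)·b(x) = (8x^3 + x^2 + 12)·(8x^3 + x + 2) = 12x^6 + 8x^5 + 8x^4 + 9x^3 + 2x^2 + 12x + 11. This has degree ≥ 4, so divide by f(x) over F_13: 12x^6 + 8x^5 + 8x^4 + 9x^3 + 2x^2 + 12x + 11 = (12x^2 + 11x + 2)·(x^4 + 3x^3 + x^2 + x + 4) + (6x^3 + 6x^2 + 5x + 3). Hence a·b ≡ 6x^3 + 6x^2 + 5x + 3 (mod f). (F_13[x]/(f) is a field with 13^4 = 28561 elements since f is irreducible of degree 4.)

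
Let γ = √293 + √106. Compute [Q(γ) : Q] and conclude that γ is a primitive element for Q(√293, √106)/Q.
[Q(γ) : Q] = 4 (equivalently, Q(γ) = Q(√293, √106))

Obviously Q(γ) ⊆ Q(√293, √106), and [Q(√293, √106):Q] = 4 (since 293, 106 are distinct squarefree integers > 1 with 31058 not a perfect square). To show equality we compute the minimal polynomial of γ. From γ = √293 + √106: γ^2 = 293 + 2√(31058) + 106 = 399 + 2√(31058), so γ^2 - 399 = 2√(31058); squaring, (γ^2 - 399)^2 = 4·31058, i.e. γ^4 - 798γ^2 + 159201 - 124232 = 0, i.e. γ^4 - 798γ^2 + 34969 = 0. So γ is a root of x^4 - 798x^2 + 34969. This polynomial is irreducible over Q: it has no rational root (each ±√293 ± √106 is irrational), and any factorization into two quadratics over Q would force √(31058) ∈ Q (pairing opposite roots) or √293, √106 ∈ Q (other pairings), all impossible. Hence [Q(γ):Q] = 4 = [Q(√293, √106):Q], so Q(γ) = Q(√293, √106).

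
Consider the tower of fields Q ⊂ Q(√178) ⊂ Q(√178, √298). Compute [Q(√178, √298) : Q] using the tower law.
[Q(√178, √298) : Q] = 4

[Q(√178):Q] = 2 (min poly x^2 - 178, irreducible since 178 is squarefree > 1). For the top step, suppose √298 ∈ Q(√178), say √298 = c + d√178 with c, d ∈ Q. Squaring: 298 = c^2 + 178d^2 + 2cd√178. Since √178 ∉ Q this forces 2cd = 0. If d = 0 then √298 = c ∈ Q, contradicting 298 squarefree > 1. If c = 0 then 298 = 178d^2, so 178·298 = (178d)^2 is a perfect square in Q — but 178·298 = 53044 is not a perfect square (since 178 and 298 are distinct squarefree integers). Contradiction. Hence √298 ∉ Q(√178), so x^2 - 298 stays irreducible over Q(√178) and [Q(√178, √298) : Q(√178)] = 2. By the tower law, [Q(√178, √298) : Q] = 2 · 2 = 4.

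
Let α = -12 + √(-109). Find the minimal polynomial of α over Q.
m_α(x) = x^2 + 24x + 253

From α + 12 = √(-109), squaring gives (α + 12)^2 = -109, i.e. α^2 + 24α + 144 = -109, so α^2 + 24α + 253 = 0. The discriminant of x^2 + 24x + 253 is (24)^2 - 4·(253) = 576 - 1012 = -436, and 4·(-109) is not a perfect square in Q since -109 is squarefree and ≠ 1. Hence x^2 + 24x + 253 is irreducible over Q and is the minimal polynomial of α.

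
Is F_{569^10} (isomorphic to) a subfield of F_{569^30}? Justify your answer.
Yes: F_{569^10} is a subfield of F_{569^30}

F_{p^m} embeds in F_{p^n} iff m | n (since F_{p^n} is the splitting field of x^(p^n) - x, and F_{p^m} ⊂ F_{p^n} forces p^n to be a power of p^m, i.e. m | n; conversely if m | n then every root of x^(p^m) - x is a root of x^(p^n) - x). Here 10 | 30 (since 30 = 3·10), so F_{569^10} is a subfield of F_{569^30}, and [F_{569^30} : F_{569^10}] = 30/10 = 3.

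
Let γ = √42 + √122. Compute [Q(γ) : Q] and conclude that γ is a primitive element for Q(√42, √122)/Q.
[Q(γ) : Q] = 4 (equivalently, Q(γ) = Q(√42, √122))

Obviously Q(γ) ⊆ Q(√42, √122), and [Q(√42, √122):Q] = 4 (since 42, 122 are distinct squarefree integers > 1 with 5124 not a perfect square). To show equality we compute the minimal polynomial of γ. From γ = √42 + √122: γ^2 = 42 + 2√(5124) + 122 = 164 + 2√(5124), so γ^2 - 164 = 2√(5124); squaring, (γ^2 - 164)^2 = 4·5124, i.e. γ^4 - 328γ^2 + 26896 - 20496 = 0, i.e. γ^4 - 328γ^2 + 6400 = 0. So γ is a root of x^4 - 328x^2 + 6400. This polynomial is irreducible over Q: it has no rational root (each ±√42 ± √122 is irrational), and any factorization into two quadratics over Q would force √(5124) ∈ Q (pairing opposite roots) or √42, √122 ∈ Q (other pairings), all impossible. Hence [Q(γ):Q] = 4 = [Q(√42, √122):Q], so Q(γ) = Q(√42, √122).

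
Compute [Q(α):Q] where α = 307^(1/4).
[Q(α):Q] = 4

α is a root of x^4 - 307. By Eisenstein's criterion at the prime p = 307 (which divides the constant term 307 but p^2 = 94249 does not, since 307 is squarefree), x^4 - 307 is irreducible over Q. Hence [Q(α):Q] = 4.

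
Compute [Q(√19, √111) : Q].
[Q(√19, √111) : Q] = 4

[Q(√19):Q] = 2 (min poly x^2 - 19, irreducible since 19 is squarefree > 1). For the top step, suppose √111 ∈ Q(√19), say √111 = c + d√19 with c, d ∈ Q. Squaring: 111 = c^2 + 19d^2 + 2cd√19. Since √19 ∉ Q this forces 2cd = 0. If d = 0 then √111 = c ∈ Q, contradicting 111 squarefree > 1. If c = 0 then 111 = 19d^2, so 19·111 = (19d)^2 is a perfect square in Q — but 19·111 = 2109 is not a perfect square (since 19 and 111 are distinct squarefree integers). Contradiction. Hence √111 ∉ Q(√19), so x^2 - 111 stays irreducible over Q(√19) and [Q(√19, √111) : Q(√19)] = 2. By the tower law, [Q(√19, √111) : Q] = 2 · 2 = 4.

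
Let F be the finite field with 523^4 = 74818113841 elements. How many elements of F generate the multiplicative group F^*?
There are φ(74818113840) = 17980784640 primitive elements

F_q^* is cyclic of order q - 1 = 74818113840. A cyclic group of order m has exactly φ(m) generators. Here m = 74818113840 = 2^4 · 3^2 · 5 · 17 · 29 · 131 · 1609, so the number of primitive elements is φ(74818113840) = 17980784640.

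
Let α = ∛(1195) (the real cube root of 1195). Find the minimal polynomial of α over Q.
m_α(x) = x^3 - 1195

α satisfies α^3 = 1195, so x^3 - 1195 annihilates α. By the rational root test, a rational root p/q (in lowest terms) of x^3 - 1195 would satisfy p^3 = 1195 q^3, forcing q = 1 and p^3 = 1195; but 1195 is not a perfect cube, contradiction. A monic cubic over Q with no rational root is irreducible (any nontrivial factorization would include a linear factor). Hence x^3 - 1195 is the minimal polynomial of α, and in particular [Q(α):Q] = 3.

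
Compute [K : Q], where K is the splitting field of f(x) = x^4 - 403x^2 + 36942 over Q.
[K : Q] = 4

Solving the quadratic in x^2: x^2 = (403 ± √(403^2 - 4·36942))/2 = (403 ± √14641)/2 = (403 ± 121)/2, giving x^2 = 262 or x^2 = 141. So f(x) = (x^2 - 262)(x^2 - 141) and the roots of f are ±√262, ±√141. Hence the splitting field is K = Q(√262, √141). Since 262 and 141 are distinct squarefree integers > 1, their product 36942 is not a perfect square, so √141 ∉ Q(√262). By the tower law [K:Q] = [Q(√262,√141):Q(√262)] · [Q(√262):Q] = 2 · 2 = 4.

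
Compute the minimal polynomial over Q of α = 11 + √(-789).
m_α(x) = x^2 - 22x + 910

From α - 11 = √(-789), squaring gives (α - 11)^2 = -789, i.e. α^2 - 22α + 121 = -789, so α^2 - 22α + 910 = 0. The discriminant of x^2 - 22x + 910 is (-22)^2 - 4·(910) = 484 - 3640 = -3156, and 4·(-789) is not a perfect square in Q since -789 is squarefree and ≠ 1. Hence x^2 - 22x + 910 is irreducible over Q and is the minimal polynomial of α.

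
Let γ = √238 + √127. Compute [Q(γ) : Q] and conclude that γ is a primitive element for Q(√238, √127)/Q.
[Q(γ) : Q] = 4 (equivalently, Q(γ) = Q(√238, √127))

Obviously Q(γ) ⊆ Q(√238, √127), and [Q(√238, √127):Q] = 4 (since 238, 127 are distinct squarefree integers > 1 with 30226 not a perfect square). To show equality we compute the minimal polynomial of γ. From γ = √238 + √127: γ^2 = 238 + 2√(30226) + 127 = 365 + 2√(30226), so γ^2 - 365 = 2√(30226); squaring, (γ^2 - 365)^2 = 4·30226, i.e. γ^4 - 730γ^2 + 133225 - 120904 = 0, i.e. γ^4 - 730γ^2 + 12321 = 0. So γ is a root of x^4 - 730x^2 + 12321. This polynomial is irreducible over Q: it has no rational root (each ±√238 ± √127 is irrational), and any factorization into two quadratics over Q would force √(30226) ∈ Q (pairing opposite roots) or √238, √127 ∈ Q (other pairings), all impossible. Hence [Q(γ):Q] = 4 = [Q(√238, √127):Q], so Q(γ) = Q(√238, √127).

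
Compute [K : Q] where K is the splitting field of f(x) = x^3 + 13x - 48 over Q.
[K : Q] = 6

By the rational root test, any rational root of the monic integer polynomial f(x) = x^3 + 13x - 48 must be an integer dividing the constant term -48, i.e. one of ±{1, 2, 3, 4, 6, 8, 12, 16, 24, 48}. Evaluating: f(1) = -34, f(-1) = -62, f(2) = -14, f(-2) = -82, f(3) = 18, f(-3) = -114, f(4) = 68, f(-4) = -164, f(6) = 246, f(-6) = -342, f(8) = 568, f(-8) = -664, f(12) = 1836, f(-12) = -1932, f(16) = 4256, f(-16) = -4352, f(24) = 14088, f(-24) = -14184, f(48) = 111168, f(-48) = -111264; none is 0, so f has no rational root and is therefore irreducible over Q (a cubic with no linear factor over a field is irreducible). For an irreducible cubic, the Galois group is A_3 or S_3 according as the discriminant disc(f) = -4a^3 - 27b^2 = -4·(13)^3 - 27·(-48)^2 = -70996 is or is not a square in Q. Here disc(f) = -70996 is not a perfect square in Q, so the Galois group of f over Q is not contained in A_3 and must be all of S_3. The splitting field has degree |S_3| = 6 over Q, so [K : Q] = 6.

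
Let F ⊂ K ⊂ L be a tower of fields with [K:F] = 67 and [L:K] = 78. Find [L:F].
[L:F] = 5226

The tower law says that for any tower of field extensions F ⊂ K ⊂ L with finite degrees, [L:F] = [L:K] · [K:F]. Here this gives [L:F] = 78 · 67 = 5226.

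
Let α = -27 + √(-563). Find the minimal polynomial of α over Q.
m_α(x) = x^2 + 54x + 1292

From α + 27 = √(-563), squaring gives (α + 27)^2 = -563, i.e. α^2 + 54α + 729 = -563, so α^2 + 54α + 1292 = 0. The discriminant of x^2 + 54x + 1292 is (54)^2 - 4·(1292) = 2916 - 5168 = -2252, and 4·(-563) is not a perfect square in Q since -563 is squarefree and ≠ 1. Hence x^2 + 54x + 1292 is irreducible over Q and is the minimal polynomial of α.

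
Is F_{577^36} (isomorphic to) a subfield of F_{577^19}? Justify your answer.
No: F_{577^36} is not a subfield of F_{577^19}

F_{p^m} embeds in F_{p^n} iff m | n. Here 36 ∤ 19 (since 19 = 0·36 + 19 with remainder 19 ≠ 0), so F_{577^36} is not a subfield of F_{577^19}. Equivalently: if it were, the tower law would give 36 = [F_{577^36}:F_577] dividing [F_{577^19}:F_577] = 19, contradiction.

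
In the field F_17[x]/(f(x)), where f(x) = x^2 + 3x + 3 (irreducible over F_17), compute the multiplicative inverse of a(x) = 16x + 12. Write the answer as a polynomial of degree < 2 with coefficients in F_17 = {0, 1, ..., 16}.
a(x)^(-1) ≡ 4x + 9 (mod f(x))

Since f is irreducible over F_17, F_17[x]/(f) is a field and a(x) ≠ 0 has an inverse. Apply the extended Euclidean algorithm to f(x) and a(x) in F_17[x]: f(x) = (16x + 2)·a(x) + (13). The last nonzero remainder is the constant 13 = gcd(f, a) in F_17. Back-substituting through the division chain expresses 13 = s(x)·a(x) + t(x)·f(x) with s(x) ≡ x + 15 (mod f), so (x + 15)·a(x) ≡ 13 (mod f). Multiplying by 13^(-1) ≡ 4 in F_17 gives a(x)^(-1) ≡ 4·(x + 15) ≡ 4x + 9 (mod f). Check: (16x + 12)·(4x + 9) = 13x^2 + 5x + 6 ≡ 1 (mod x^2 + 3x + 3).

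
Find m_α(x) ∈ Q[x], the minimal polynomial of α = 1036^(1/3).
m_α(x) = x^3 - 1036

α satisfies α^3 = 1036, so x^3 - 1036 annihilates α. By the rational root test, a rational root p/q (in lowest terms) of x^3 - 1036 would satisfy p^3 = 1036 q^3, forcing q = 1 and p^3 = 1036; but 1036 is not a perfect cube, contradiction. A monic cubic over Q with no rational root is irreducible (any nontrivial factorization would include a linear factor). Hence x^3 - 1036 is the minimal polynomial of α, and in particular [Q(α):Q] = 3.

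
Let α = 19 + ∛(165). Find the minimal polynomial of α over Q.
m_α(x) = x^3 - 57x^2 + 1083x - 7024

Set β = α - 19 = ∛(165), so β^3 = 165. Then (α - 19)^3 - 165 = 0, i.e. α is a root of g(x) = (x - 19)^3 - 165 = x^3 - 57x^2 + 1083x - 7024. Since g(x) = h(x - 19) where h(x) = x^3 - 165, and h is irreducible over Q (because 165 is not a perfect cube, so h has no rational root, and a monic cubic with no rational root is irreducible), g is also irreducible (irreducibility is preserved under the substitution x → x - 19). Hence m_α(x) = x^3 - 57x^2 + 1083x - 7024.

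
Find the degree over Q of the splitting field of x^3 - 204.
[K : Q] = 6

The roots of x^3 - 204 are ∛204, ω∛204, ω^2∛204 where ω = e^(2πi/3) is a primitive cube root of unity, so K = Q(∛204, ω). Now [Q(∛204):Q] = 3 (since 204 is not a perfect cube, x^3 - 204 is irreducible) and [Q(ω):Q] = 2. Both 2 and 3 divide [K:Q], and [K:Q] ≤ 3·2 = 6, so [K:Q] = 6. (Equivalently: Q(∛204) ⊂ R but ω ∉ R, so [K : Q(∛204)] = 2.)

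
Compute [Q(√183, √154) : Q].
[Q(√183, √154) : Q] = 4

[Q(√183):Q] = 2 (min poly x^2 - 183, irreducible since 183 is squarefree > 1). For the top step, suppose √154 ∈ Q(√183), say √154 = c + d√183 with c, d ∈ Q. Squaring: 154 = c^2 + 183d^2 + 2cd√183. Since √183 ∉ Q this forces 2cd = 0. If d = 0 then √154 = c ∈ Q, contradicting 154 squarefree > 1. If c = 0 then 154 = 183d^2, so 183·154 = (183d)^2 is a perfect square in Q — but 183·154 = 28182 is not a perfect square (since 183 and 154 are distinct squarefree integers). Contradiction. Hence √154 ∉ Q(√183), so x^2 - 154 stays irreducible over Q(√183) and [Q(√183, √154) : Q(√183)] = 2. By the tower law, [Q(√183, √154) : Q] = 2 · 2 = 4.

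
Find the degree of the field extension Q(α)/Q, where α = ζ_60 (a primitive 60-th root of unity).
[Q(α):Q] = 16

The minimal polynomial of ζ_60 over Q is the 60-th cyclotomic polynomial Φ_60(x), which is irreducible over Q and has degree φ(60) = 16. Hence [Q(α):Q] = φ(60) = 16.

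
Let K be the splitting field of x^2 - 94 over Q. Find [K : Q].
[K : Q] = 2

f(x) = x^2 - 94 factors as (x - √94)(x + √94). The splitting field is K = Q(√94). Since 94 is squarefree and > 1, it is not a perfect square, so x^2 - 94 is irreducible over Q and [Q(√94) : Q] = 2. Hence [K : Q] = 2.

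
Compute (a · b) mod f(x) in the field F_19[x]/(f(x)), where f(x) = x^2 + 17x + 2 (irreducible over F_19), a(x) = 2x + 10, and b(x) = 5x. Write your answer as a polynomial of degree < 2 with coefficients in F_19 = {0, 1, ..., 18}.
a · b ≡ 13x + 18 (mod f(x))

Multiply in F_19[x]: a(x)·b(x) = (2x + 10)·(5x) = 10x^2 + 12x. This has degree ≥ 2, so divide by f(x) over F_19: 10x^2 + 12x = (10)·(x^2 + 17x + 2) + (13x + 18). Hence a·b ≡ 13x + 18 (mod f). (F_19[x]/(f) is a field with 19^2 = 361 elements since f is irreducible of degree 2.)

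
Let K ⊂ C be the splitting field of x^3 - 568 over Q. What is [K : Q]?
[K : Q] = 6

The roots of x^3 - 568 are ∛568, ω∛568, ω^2∛568 where ω = e^(2πi/3) is a primitive cube root of unity, so K = Q(∛568, ω). Now [Q(∛568):Q] = 3 (since 568 is not a perfect cube, x^3 - 568 is irreducible) and [Q(ω):Q] = 2. Both 2 and 3 divide [K:Q], and [K:Q] ≤ 3·2 = 6, so [K:Q] = 6. (Equivalently: Q(∛568) ⊂ R but ω ∉ R, so [K : Q(∛568)] = 2.)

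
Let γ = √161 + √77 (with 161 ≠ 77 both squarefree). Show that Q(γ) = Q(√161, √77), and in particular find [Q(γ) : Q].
[Q(γ) : Q] = 4 (equivalently, Q(γ) = Q(√161, √77))

Obviously Q(γ) ⊆ Q(√161, √77), and [Q(√161, √77):Q] = 4 (since 161, 77 are distinct squarefree integers > 1 with 12397 not a perfect square). To show equality we compute the minimal polynomial of γ. From γ = √161 + √77: γ^2 = 161 + 2√(12397) + 77 = 238 + 2√(12397), so γ^2 - 238 = 2√(12397); squaring, (γ^2 - 238)^2 = 4·12397, i.e. γ^4 - 476γ^2 + 56644 - 49588 = 0, i.e. γ^4 - 476γ^2 + 7056 = 0. So γ is a root of x^4 - 476x^2 + 7056. This polynomial is irreducible over Q: it has no rational root (each ±√161 ± √77 is irrational), and any factorization into two quadratics over Q would force √(12397) ∈ Q (pairing opposite roots) or √161, √77 ∈ Q (other pairings), all impossible. Hence [Q(γ):Q] = 4 = [Q(√161, √77):Q], so Q(γ) = Q(√161, √77).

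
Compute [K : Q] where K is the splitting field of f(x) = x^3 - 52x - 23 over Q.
[K : Q] = 6

By the rational root test, any rational root of the monic integer polynomial f(x) = x^3 - 52x - 23 must be an integer dividing the constant term -23, i.e. one of ±{1, 23}. Evaluating: f(1) = -74, f(-1) = 28, f(23) = 10948, f(-23) = -10994; none is 0, so f has no rational root and is therefore irreducible over Q (a cubic with no linear factor over a field is irreducible). For an irreducible cubic, the Galois group is A_3 or S_3 according as the discriminant disc(f) = -4a^3 - 27b^2 = -4·(-52)^3 - 27·(-23)^2 = 548149 is or is not a square in Q. Here disc(f) = 548149 is not a perfect square in Q, so the Galois group of f over Q is not contained in A_3 and must be all of S_3. The splitting field has degree |S_3| = 6 over Q, so [K : Q] = 6.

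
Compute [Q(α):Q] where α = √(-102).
[Q(α):Q] = 2

[Q(α):Q] equals the degree of the minimal polynomial of α. Here α^2 = -102 and x^2 + 102 is irreducible (d = -102 is squarefree, ≠ 1, hence not a square), so deg(m_α) = 2. Thus [Q(α):Q] = 2.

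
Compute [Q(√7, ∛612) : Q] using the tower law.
[Q(√7, ∛612) : Q] = 6

Let L = Q(√7, ∛612). Since Q(√7) ⊂ L and [Q(√7):Q] = 2, the tower law gives 2 | [L:Q]. Likewise Q(∛612) ⊂ L with [Q(∛612):Q] = 3 (because 612 is not a perfect cube), so 3 | [L:Q]. As gcd(2,3) = 1, [L:Q] is divisible by 6. Conversely L is generated over Q by √7 and ∛612, so [L:Q] ≤ 2·3 = 6. Therefore [Q(√7, ∛612) : Q] = 6.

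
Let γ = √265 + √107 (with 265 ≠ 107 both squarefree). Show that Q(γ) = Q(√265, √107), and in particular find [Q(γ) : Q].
[Q(γ) : Q] = 4 (equivalently, Q(γ) = Q(√265, √107))

Obviously Q(γ) ⊆ Q(√265, √107), and [Q(√265, √107):Q] = 4 (since 265, 107 are distinct squarefree integers > 1 with 28355 not a perfect square). To show equality we compute the minimal polynomial of γ. From γ = √265 + √107: γ^2 = 265 + 2√(28355) + 107 = 372 + 2√(28355), so γ^2 - 372 = 2√(28355); squaring, (γ^2 - 372)^2 = 4·28355, i.e. γ^4 - 744γ^2 + 138384 - 113420 = 0, i.e. γ^4 - 744γ^2 + 24964 = 0. So γ is a root of x^4 - 744x^2 + 24964. This polynomial is irreducible over Q: it has no rational root (each ±√265 ± √107 is irrational), and any factorization into two quadratics over Q would force √(28355) ∈ Q (pairing opposite roots) or √265, √107 ∈ Q (other pairings), all impossible. Hence [Q(γ):Q] = 4 = [Q(√265, √107):Q], so Q(γ) = Q(√265, √107).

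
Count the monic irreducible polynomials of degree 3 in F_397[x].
There are 20856792 monic irreducible polynomials of degree 3 over F_397

Each element of F_{397^3} that lies in no proper subfield is a root of exactly one monic irreducible of degree 3 over F_397, and each such polynomial has 3 distinct roots in F_{397^3}. By Möbius inversion the count is N_397(3) = (1/3) Σ_{d|3} μ(3/d) · 397^d = (1/3)(μ(3)·397^1 + μ(1)·397^3) = 62570376/3 = 20856792.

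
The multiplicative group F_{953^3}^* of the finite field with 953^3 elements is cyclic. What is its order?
|F_{953^3}^*| = 865523176

F_{953^3} has 953^3 = 865523177 elements; its multiplicative group consists of all nonzero elements, so |F_{953^3}^*| = 865523177 - 1 = 865523176. (It is cyclic since any finite subgroup of the multiplicative group of a field is cyclic.)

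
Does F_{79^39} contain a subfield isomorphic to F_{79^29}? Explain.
No: F_{79^29} is not a subfield of F_{79^39}

F_{p^m} embeds in F_{p^n} iff m | n. Here 29 ∤ 39 (since 39 = 1·29 + 10 with remainder 10 ≠ 0), so F_{79^29} is not a subfield of F_{79^39}. Equivalently: if it were, the tower law would give 29 = [F_{79^29}:F_79] dividing [F_{79^39}:F_79] = 39, contradiction.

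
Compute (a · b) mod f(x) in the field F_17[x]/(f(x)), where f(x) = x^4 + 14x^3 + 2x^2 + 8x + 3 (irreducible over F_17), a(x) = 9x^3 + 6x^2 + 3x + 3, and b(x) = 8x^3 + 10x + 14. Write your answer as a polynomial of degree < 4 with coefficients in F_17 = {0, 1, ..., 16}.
a · b ≡ 15x^3 + 2x^2 + x (mod f(x))

Multiply in F_17[x]: a(x)·b(x) = (9x^3 + 6x^2 + 3x + 3)·(8x^3 + 10x + 14) = 4x^6 + 14x^5 + 12x^4 + 6x^3 + 12x^2 + 4x + 8. This has degree ≥ 4, so divide by f(x) over F_17: 4x^6 + 14x^5 + 12x^4 + 6x^3 + 12x^2 + 4x + 8 = (4x^2 + 9x + 14)·(x^4 + 14x^3 + 2x^2 + 8x + 3) + (15x^3 + 2x^2 + x). Hence a·b ≡ 15x^3 + 2x^2 + x (mod f). (F_17[x]/(f) is a field with 17^4 = 83521 elements since f is irreducible of degree 4.)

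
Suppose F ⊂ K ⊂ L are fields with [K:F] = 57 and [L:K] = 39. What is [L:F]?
[L:F] = 2223

The tower law says that for any tower of field extensions F ⊂ K ⊂ L with finite degrees, [L:F] = [L:K] · [K:F]. Here this gives [L:F] = 39 · 57 = 2223.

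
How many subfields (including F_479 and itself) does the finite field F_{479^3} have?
F_{479^3} has 2 subfields

The subfields of F_{p^n} are exactly the fields F_{p^d} for d | n (each is the fixed field of the unique index-d subgroup of Gal(F_{p^n}/F_p) ≅ Z/nZ). The divisors of n = 3 are {1, 3}, giving 2 subfields: F_{479^1}, F_{479^3}.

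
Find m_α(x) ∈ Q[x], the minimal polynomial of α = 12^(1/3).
m_α(x) = x^3 - 12

α satisfies α^3 = 12, so x^3 - 12 annihilates α. By the rational root test, a rational root p/q (in lowest terms) of x^3 - 12 would satisfy p^3 = 12 q^3, forcing q = 1 and p^3 = 12; but 12 is not a perfect cube, contradiction. A monic cubic over Q with no rational root is irreducible (any nontrivial factorization would include a linear factor). Hence x^3 - 12 is the minimal polynomial of α, and in particular [Q(α):Q] = 3.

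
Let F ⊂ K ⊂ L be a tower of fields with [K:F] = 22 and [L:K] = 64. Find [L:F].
[L:F] = 1408

The tower law says that for any tower of field extensions F ⊂ K ⊂ L with finite degrees, [L:F] = [L:K] · [K:F]. Here this gives [L:F] = 64 · 22 = 1408.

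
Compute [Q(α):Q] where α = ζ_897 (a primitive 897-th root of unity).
[Q(α):Q] = 528

The minimal polynomial of ζ_897 over Q is the 897-th cyclotomic polynomial Φ_897(x), which is irreducible over Q and has degree φ(897) = 528. Hence [Q(α):Q] = φ(897) = 528.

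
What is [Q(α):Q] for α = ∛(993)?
[Q(α):Q] = 3

The minimal polynomial of α is x^3 - 993, irreducible over Q since 993 is not a perfect cube (so x^3 - 993 has no rational root). Hence [Q(α):Q] = deg(m_α) = 3.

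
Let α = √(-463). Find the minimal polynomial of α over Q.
m_α(x) = x^2 + 463

α satisfies α^2 + 463 = 0, so x^2 + 463 annihilates α. Since d = -463 is squarefree and ≠ 1, it is not a perfect square in Q, so x^2 + 463 has no rational root and is therefore irreducible over Q (a degree-2 polynomial over a field is irreducible iff it has no root). Hence m_α(x) = x^2 + 463.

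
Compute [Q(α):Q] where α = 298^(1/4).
[Q(α):Q] = 4

α is a root of x^4 - 298. By Eisenstein's criterion at the prime p = 2 (which divides the constant term 298 but p^2 = 4 does not, since 298 is squarefree), x^4 - 298 is irreducible over Q. Hence [Q(α):Q] = 4.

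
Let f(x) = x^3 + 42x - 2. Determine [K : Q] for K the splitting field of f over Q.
[K : Q] = 6

By the rational root test, any rational root of the monic integer polynomial f(x) = x^3 + 42x - 2 must be an integer dividing the constant term -2, i.e. one of ±{1, 2}. Evaluating: f(1) = 41, f(-1) = -45, f(2) = 90, f(-2) = -94; none is 0, so f has no rational root and is therefore irreducible over Q (a cubic with no linear factor over a field is irreducible). For an irreducible cubic, the Galois group is A_3 or S_3 according as the discriminant disc(f) = -4a^3 - 27b^2 = -4·(42)^3 - 27·(-2)^2 = -296460 is or is not a square in Q. Here disc(f) = -296460 is not a perfect square in Q, so the Galois group of f over Q is not contained in A_3 and must be all of S_3. The splitting field has degree |S_3| = 6 over Q, so [K : Q] = 6.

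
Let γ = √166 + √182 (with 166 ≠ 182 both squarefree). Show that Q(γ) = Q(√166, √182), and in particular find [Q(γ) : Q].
[Q(γ) : Q] = 4 (equivalently, Q(γ) = Q(√166, √182))

Obviously Q(γ) ⊆ Q(√166, √182), and [Q(√166, √182):Q] = 4 (since 166, 182 are distinct squarefree integers > 1 with 30212 not a perfect square). To show equality we compute the minimal polynomial of γ. From γ = √166 + √182: γ^2 = 166 + 2√(30212) + 182 = 348 + 2√(30212), so γ^2 - 348 = 2√(30212); squaring, (γ^2 - 348)^2 = 4·30212, i.e. γ^4 - 696γ^2 + 121104 - 120848 = 0, i.e. γ^4 - 696γ^2 + 256 = 0. So γ is a root of x^4 - 696x^2 + 256. This polynomial is irreducible over Q: it has no rational root (each ±√166 ± √182 is irrational), and any factorization into two quadratics over Q would force √(30212) ∈ Q (pairing opposite roots) or √166, √182 ∈ Q (other pairings), all impossible. Hence [Q(γ):Q] = 4 = [Q(√166, √182):Q], so Q(γ) = Q(√166, √182).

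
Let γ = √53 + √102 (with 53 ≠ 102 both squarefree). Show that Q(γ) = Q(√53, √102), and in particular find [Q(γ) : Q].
[Q(γ) : Q] = 4 (equivalently, Q(γ) = Q(√53, √102))

Obviously Q(γ) ⊆ Q(√53, √102), and [Q(√53, √102):Q] = 4 (since 53, 102 are distinct squarefree integers > 1 with 5406 not a perfect square). To show equality we compute the minimal polynomial of γ. From γ = √53 + √102: γ^2 = 53 + 2√(5406) + 102 = 155 + 2√(5406), so γ^2 - 155 = 2√(5406); squaring, (γ^2 - 155)^2 = 4·5406, i.e. γ^4 - 310γ^2 + 24025 - 21624 = 0, i.e. γ^4 - 310γ^2 + 2401 = 0. So γ is a root of x^4 - 310x^2 + 2401. This polynomial is irreducible over Q: it has no rational root (each ±√53 ± √102 is irrational), and any factorization into two quadratics over Q would force √(5406) ∈ Q (pairing opposite roots) or √53, √102 ∈ Q (other pairings), all impossible. Hence [Q(γ):Q] = 4 = [Q(√53, √102):Q], so Q(γ) = Q(√53, √102).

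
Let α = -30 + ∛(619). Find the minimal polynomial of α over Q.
m_α(x) = x^3 + 90x^2 + 2700x + 26381

Set β = α + 30 = ∛(619), so β^3 = 619. Then (α + 30)^3 - 619 = 0, i.e. α is a root of g(x) = (x + 30)^3 - 619 = x^3 + 90x^2 + 2700x + 26381. Since g(x) = h(x + 30) where h(x) = x^3 - 619, and h is irreducible over Q (because 619 is not a perfect cube, so h has no rational root, and a monic cubic with no rational root is irreducible), g is also irreducible (irreducibility is preserved under the substitution x → x + 30). Hence m_α(x) = x^3 + 90x^2 + 2700x + 26381.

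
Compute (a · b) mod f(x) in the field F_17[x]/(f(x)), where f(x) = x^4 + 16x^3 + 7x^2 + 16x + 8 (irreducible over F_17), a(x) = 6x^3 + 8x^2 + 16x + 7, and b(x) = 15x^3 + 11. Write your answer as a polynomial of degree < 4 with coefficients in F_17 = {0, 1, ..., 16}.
a · b ≡ 5x^3 + 5x^2 + 16x + 4 (mod f(x))

Multiply in F_17[x]: a(x)·b(x) = (6x^3 + 8x^2 + 16x + 7)·(15x^3 + 11) = 5x^6 + x^5 + 2x^4 + x^3 + 3x^2 + 6x + 9. This has degree ≥ 4, so divide by f(x) over F_17: 5x^6 + x^5 + 2x^4 + x^3 + 3x^2 + 6x + 9 = (5x^2 + 6x + 7)·(x^4 + 16x^3 + 7x^2 + 16x + 8) + (5x^3 + 5x^2 + 16x + 4). Hence a·b ≡ 5x^3 + 5x^2 + 16x + 4 (mod f). (F_17[x]/(f) is a field with 17^4 = 83521 elements since f is irreducible of degree 4.)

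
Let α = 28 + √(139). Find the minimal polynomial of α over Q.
m_α(x) = x^2 - 56x + 645

From α - 28 = √(139), squaring gives (α - 28)^2 = 139, i.e. α^2 - 56α + 784 = 139, so α^2 - 56α + 645 = 0. The discriminant of x^2 - 56x + 645 is (-56)^2 - 4·(645) = 3136 - 2580 = 556, and 4·(139) is not a perfect square in Q since 139 is squarefree and ≠ 1. Hence x^2 - 56x + 645 is irreducible over Q and is the minimal polynomial of α.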